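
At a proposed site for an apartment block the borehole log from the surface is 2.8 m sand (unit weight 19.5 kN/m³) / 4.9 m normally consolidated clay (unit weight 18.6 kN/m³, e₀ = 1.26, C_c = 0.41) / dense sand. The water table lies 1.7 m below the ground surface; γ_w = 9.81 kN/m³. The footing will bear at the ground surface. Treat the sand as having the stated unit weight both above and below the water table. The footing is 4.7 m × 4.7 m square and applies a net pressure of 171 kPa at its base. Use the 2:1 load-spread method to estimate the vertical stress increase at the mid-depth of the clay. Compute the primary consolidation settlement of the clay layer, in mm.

S_c ≈ 178 mm

Mid-depth of clay below the ground surface: z = 2.8 + 4.9/2 = 5.25 m.
Total vertical stress at mid-clay: σ_v = 19.5×2.8 + 18.6×2.45 = 100.17 kPa.
Pore pressure: u = 9.81×(5.25 − 1.7) = 34.825 kPa.
Initial effective stress: σ'_0 = σ_v − u = 100.17 − 34.825 = 65.345 kPa.
Stress increase at mid-clay by the 2:1 spreading method:
Δσ = qBL/((B+z)(L+z)) = 171×4.7×4.7/((4.7+5.25)(4.7+5.25)) = 38.154 kPa
Final effective stress: σ'_f = σ'_0 + Δσ = 65.345 + 38.154 = 103.5 kPa.
Normally consolidated clay, so the full stress increment lies on the virgin compression line:
S_c = C_c·H/(1+e₀)·log₁₀(σ'_f/σ'_0) = 0.41×4.9/(1+1.26)×log₁₀(103.5/65.345)
    = 0.88894 × 0.19973 = 0.1775 m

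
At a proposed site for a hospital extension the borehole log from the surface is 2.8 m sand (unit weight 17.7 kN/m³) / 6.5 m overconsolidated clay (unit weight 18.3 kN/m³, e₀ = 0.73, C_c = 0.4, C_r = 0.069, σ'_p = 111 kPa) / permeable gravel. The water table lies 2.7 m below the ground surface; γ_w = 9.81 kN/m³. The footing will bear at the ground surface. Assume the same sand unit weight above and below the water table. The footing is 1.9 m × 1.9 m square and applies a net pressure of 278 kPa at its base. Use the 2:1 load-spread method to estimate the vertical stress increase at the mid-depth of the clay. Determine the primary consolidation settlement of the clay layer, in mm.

Mid-depth of clay below the ground surface: z = 2.8 + 6.5/2 = 6.05 m.
Total vertical stress at mid-clay: σ_v = 17.7×2.8 + 18.3×3.25 = 109.03 kPa.
Pore pressure: u = 9.81×(6.05 − 2.7) = 32.864 kPa.
Initial effective stress: σ'_0 = σ_v − u = 109.03 − 32.864 = 76.166 kPa.
Stress increase at mid-clay by the 2:1 spreading method:
Δσ = qBL/((B+z)(L+z)) = 278×1.9×1.9/((1.9+6.05)(1.9+6.05)) = 15.879 kPa
Final effective stress: σ'_f = 76.166 + 15.879 = 92.045 kPa.
σ'_f = 92.045 ≤ σ'_p = 111 kPa, so the clay remains overconsolidated and only the recompression index applies:
S_c = C_r·H/(1+e₀)·log₁₀(σ'_f/σ'_0) = 0.069×6.5/1.73×log₁₀(92.045/76.166)
    = 0.25925 × 0.082239 = 0.02132 m

S_c ≈ 21.3 mm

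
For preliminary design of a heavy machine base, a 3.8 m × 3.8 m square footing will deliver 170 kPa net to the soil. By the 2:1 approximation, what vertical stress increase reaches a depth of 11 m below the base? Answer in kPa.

Δσ_z ≈ 11.2 kPa

By the 2:1 method the load spreads at 1 horizontal : 2 vertical, so at depth z the loaded area has grown by z in each plan dimension:
Δσ = qBL/((B+z)(L+z)) = 170×3.8×3.8/((3.8+11)(3.8+11)) = 11.207 kPa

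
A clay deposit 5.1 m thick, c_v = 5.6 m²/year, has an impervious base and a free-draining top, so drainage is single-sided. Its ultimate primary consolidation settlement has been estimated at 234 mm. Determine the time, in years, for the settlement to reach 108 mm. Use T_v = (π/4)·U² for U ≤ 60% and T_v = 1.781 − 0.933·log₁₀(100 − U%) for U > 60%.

Drainage path length: H_d = H = 5.1 m (single drainage).
U = S(t)/S_ult = 108/234 = 0.4615.
U ≤ 60%: T_v = (π/4)·U² = (π/4)×0.46154² = 0.1673.
t = T_v·H_d²/c_v = 0.1673×5.1²/5.6 = 0.777 years.

t ≈ 0.777 years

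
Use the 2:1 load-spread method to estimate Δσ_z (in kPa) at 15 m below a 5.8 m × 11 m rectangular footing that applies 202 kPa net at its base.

By the 2:1 method the load spreads at 1 horizontal : 2 vertical, so at depth z the loaded area has grown by z in each plan dimension:
Δσ = qBL/((B+z)(L+z)) = 202×5.8×11/((5.8+15)(11+15)) = 23.831 kPa

Δσ_z ≈ 23.8 kPa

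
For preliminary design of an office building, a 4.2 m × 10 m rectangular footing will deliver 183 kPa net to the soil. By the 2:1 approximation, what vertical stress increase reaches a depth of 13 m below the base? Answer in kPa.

Δσ_z ≈ 19.4 kPa

By the 2:1 method the load spreads at 1 horizontal : 2 vertical, so at depth z the loaded area has grown by z in each plan dimension:
Δσ = qBL/((B+z)(L+z)) = 183×4.2×10/((4.2+13)(10+13)) = 19.429 kPa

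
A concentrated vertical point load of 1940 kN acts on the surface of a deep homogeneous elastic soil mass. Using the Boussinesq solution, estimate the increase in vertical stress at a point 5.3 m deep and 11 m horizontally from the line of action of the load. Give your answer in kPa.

Boussinesq vertical stress below a point load on an elastic half-space:
Δσ_z = 3P/(2πz²) · [1 + (r/z)²]^(−5/2)
r/z = 11/5.3 = 2.0755; [1+(r/z)²]^(−5/2) = 0.015408.
Δσ_z = 3×1940/(2π×5.3²) × 0.015408 = 32.975 × 0.015408 = 0.5081 kPa

Δσ_z ≈ 0.508 kPa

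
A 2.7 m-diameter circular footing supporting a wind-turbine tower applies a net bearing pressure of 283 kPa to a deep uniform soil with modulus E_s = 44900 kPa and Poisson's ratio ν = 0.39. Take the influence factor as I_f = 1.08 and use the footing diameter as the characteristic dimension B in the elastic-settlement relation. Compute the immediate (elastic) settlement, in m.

S_e ≈ 0.0156 m

Immediate (elastic) settlement: S_e = q·B·(1−ν²)/E_s · I_f.
S_e = 283 × 2.7 × (1 − 0.39²) / 44900 × 1.08
    = 283 × 2.7 × 0.8479 / 44900 × 1.08
    = 0.01558 m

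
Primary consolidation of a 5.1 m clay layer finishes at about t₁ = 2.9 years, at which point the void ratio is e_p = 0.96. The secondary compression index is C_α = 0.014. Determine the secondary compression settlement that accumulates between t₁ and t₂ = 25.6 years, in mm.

Secondary compression: S_s = C_α·H/(1+e_p)·log₁₀(t₂/t₁)
S_s = 0.014×5.1/(1+0.96)×log₁₀(25.6/2.9)
    = 0.03643 × 0.9458 = 0.03446 m

S_s ≈ 34.5 mm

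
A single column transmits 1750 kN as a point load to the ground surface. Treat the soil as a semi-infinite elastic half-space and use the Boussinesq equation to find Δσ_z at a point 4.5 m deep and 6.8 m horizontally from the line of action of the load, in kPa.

Δσ_z ≈ 2.11 kPa

Boussinesq vertical stress below a point load on an elastic half-space:
Δσ_z = 3P/(2πz²) · [1 + (r/z)²]^(−5/2)
r/z = 6.8/4.5 = 1.5111; [1+(r/z)²]^(−5/2) = 0.051188.
Δσ_z = 3×1750/(2π×4.5²) × 0.051188 = 41.262 × 0.051188 = 2.112 kPa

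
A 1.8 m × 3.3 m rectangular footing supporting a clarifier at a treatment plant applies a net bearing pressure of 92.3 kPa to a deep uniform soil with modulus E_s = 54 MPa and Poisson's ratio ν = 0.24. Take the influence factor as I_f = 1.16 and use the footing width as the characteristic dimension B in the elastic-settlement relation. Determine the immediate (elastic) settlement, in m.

S_e ≈ 0.00336 m

Immediate (elastic) settlement: S_e = q·B·(1−ν²)/E_s · I_f.
E_s = 54 MPa = 54000 kPa.
S_e = 92.3 × 1.8 × (1 − 0.24²) / 54000 × 1.16
    = 92.3 × 1.8 × 0.9424 / 54000 × 1.16
    = 0.003363 m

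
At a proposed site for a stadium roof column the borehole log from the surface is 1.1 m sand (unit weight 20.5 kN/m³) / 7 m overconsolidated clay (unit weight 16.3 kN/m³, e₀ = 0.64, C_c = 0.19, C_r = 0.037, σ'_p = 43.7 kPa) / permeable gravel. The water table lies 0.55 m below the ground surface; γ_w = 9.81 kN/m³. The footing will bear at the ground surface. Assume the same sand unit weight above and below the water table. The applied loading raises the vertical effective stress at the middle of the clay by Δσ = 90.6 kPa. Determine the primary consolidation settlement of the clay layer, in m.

Mid-depth of clay below the ground surface: z = 1.1 + 7/2 = 4.6 m.
Total vertical stress at mid-clay: σ_v = 20.5×1.1 + 16.3×3.5 = 79.6 kPa.
Pore pressure: u = 9.81×(4.6 − 0.55) = 39.73 kPa.
Initial effective stress: σ'_0 = σ_v − u = 79.6 − 39.73 = 39.87 kPa.
Final effective stress: σ'_f = 39.87 + 90.6 = 130.47 kPa.
σ'_f = 130.47 > σ'_p = 43.7 kPa, so the stress path crosses the preconsolidation pressure — recompression up to σ'_p, then virgin compression beyond:
S_c = H/(1+e₀)·[C_r·log₁₀(σ'_p/σ'_0) + C_c·log₁₀(σ'_f/σ'_p)]
    = 7/1.64 × [0.037×log₁₀(43.7/39.87) + 0.19×log₁₀(130.47/43.7)]
    = 4.2683 × [0.0014739 + 0.090256] = 0.3915 m

S_c ≈ 0.392 m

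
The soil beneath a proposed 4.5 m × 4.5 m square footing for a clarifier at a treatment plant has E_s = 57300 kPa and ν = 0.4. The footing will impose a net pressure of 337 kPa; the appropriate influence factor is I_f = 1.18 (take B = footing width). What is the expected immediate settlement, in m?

Immediate (elastic) settlement: S_e = q·B·(1−ν²)/E_s · I_f.
S_e = 337 × 4.5 × (1 − 0.4²) / 57300 × 1.18
    = 337 × 4.5 × 0.84 / 57300 × 1.18
    = 0.02623 m

S_e ≈ 0.0262 m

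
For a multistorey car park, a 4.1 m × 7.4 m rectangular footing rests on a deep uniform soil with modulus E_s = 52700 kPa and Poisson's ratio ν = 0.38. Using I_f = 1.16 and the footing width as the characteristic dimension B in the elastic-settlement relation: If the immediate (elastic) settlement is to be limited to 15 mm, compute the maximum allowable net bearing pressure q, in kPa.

q ≈ 194 kPa

S_e = q·B·(1−ν²)/E_s · I_f  ⇒  q = S_e·E_s / (B·(1−ν²)·I_f).
q = 0.015 × 52700 / (4.1 × 0.8556 × 1.16) = 194.3 kPa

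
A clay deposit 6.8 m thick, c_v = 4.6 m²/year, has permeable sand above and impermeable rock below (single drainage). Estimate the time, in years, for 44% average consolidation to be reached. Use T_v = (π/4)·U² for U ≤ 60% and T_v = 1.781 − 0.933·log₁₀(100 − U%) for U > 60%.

Drainage path length: H_d = H = 6.8 m (single drainage).
U ≤ 60%: T_v = (π/4)·U² = (π/4)×0.44² = 0.15205.
t = T_v·H_d²/c_v = 0.15205×6.8²/4.6 = 1.528 years.

t ≈ 1.53 years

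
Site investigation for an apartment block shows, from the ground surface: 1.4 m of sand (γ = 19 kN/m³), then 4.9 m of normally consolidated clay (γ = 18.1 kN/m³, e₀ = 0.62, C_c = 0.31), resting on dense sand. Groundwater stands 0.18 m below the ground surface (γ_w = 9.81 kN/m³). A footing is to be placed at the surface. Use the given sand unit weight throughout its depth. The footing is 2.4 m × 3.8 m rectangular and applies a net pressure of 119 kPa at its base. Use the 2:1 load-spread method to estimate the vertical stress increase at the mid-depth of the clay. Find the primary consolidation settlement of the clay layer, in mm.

S_c ≈ 204 mm

Mid-depth of clay below the ground surface: z = 1.4 + 4.9/2 = 3.85 m.
Total vertical stress at mid-clay: σ_v = 19×1.4 + 18.1×2.45 = 70.945 kPa.
Pore pressure: u = 9.81×(3.85 − 0.18) = 36.003 kPa.
Initial effective stress: σ'_0 = σ_v − u = 70.945 − 36.003 = 34.942 kPa.
Stress increase at mid-clay by the 2:1 spreading method:
Δσ = qBL/((B+z)(L+z)) = 119×2.4×3.8/((2.4+3.85)(3.8+3.85)) = 22.699 kPa
Final effective stress: σ'_f = σ'_0 + Δσ = 34.942 + 22.699 = 57.641 kPa.
Normally consolidated clay, so the full stress increment lies on the virgin compression line:
S_c = C_c·H/(1+e₀)·log₁₀(σ'_f/σ'_0) = 0.31×4.9/(1+0.62)×log₁₀(57.641/34.942)
    = 0.93765 × 0.21738 = 0.2038 m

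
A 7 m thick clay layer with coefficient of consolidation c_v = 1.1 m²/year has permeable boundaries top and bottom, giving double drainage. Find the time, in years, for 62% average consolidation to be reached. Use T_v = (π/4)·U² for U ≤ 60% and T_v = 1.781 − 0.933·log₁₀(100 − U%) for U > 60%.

Drainage path length: H_d = H/2 = 3.5 m (double drainage).
U > 60%: T_v = 1.781 − 0.933·log₁₀(100 − 62) = 0.30706.
t = T_v·H_d²/c_v = 0.30706×3.5²/1.1 = 3.42 years.

t ≈ 3.42 years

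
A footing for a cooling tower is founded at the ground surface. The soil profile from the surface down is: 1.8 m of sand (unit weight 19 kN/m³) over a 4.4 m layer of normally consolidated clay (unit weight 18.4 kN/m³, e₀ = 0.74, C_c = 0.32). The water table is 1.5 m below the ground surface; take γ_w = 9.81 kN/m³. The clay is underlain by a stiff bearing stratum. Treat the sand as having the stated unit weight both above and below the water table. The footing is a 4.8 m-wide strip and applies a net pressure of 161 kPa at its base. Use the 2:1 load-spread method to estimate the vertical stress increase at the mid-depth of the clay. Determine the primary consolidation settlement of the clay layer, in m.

Mid-depth of clay below the ground surface: z = 1.8 + 4.4/2 = 4 m.
Total vertical stress at mid-clay: σ_v = 19×1.8 + 18.4×2.2 = 74.68 kPa.
Pore pressure: u = 9.81×(4 − 1.5) = 24.525 kPa.
Initial effective stress: σ'_0 = σ_v − u = 74.68 − 24.525 = 50.155 kPa.
Stress increase at mid-clay by the 2:1 spreading method:
Δσ = qB/(B+z) = 161×4.8/(4.8+4) = 87.818 kPa
Final effective stress: σ'_f = σ'_0 + Δσ = 50.155 + 87.818 = 137.97 kPa.
Normally consolidated clay, so the full stress increment lies on the virgin compression line:
S_c = C_c·H/(1+e₀)·log₁₀(σ'_f/σ'_0) = 0.32×4.4/(1+0.74)×log₁₀(137.97/50.155)
    = 0.8092 × 0.43947 = 0.3556 m

S_c ≈ 0.356 m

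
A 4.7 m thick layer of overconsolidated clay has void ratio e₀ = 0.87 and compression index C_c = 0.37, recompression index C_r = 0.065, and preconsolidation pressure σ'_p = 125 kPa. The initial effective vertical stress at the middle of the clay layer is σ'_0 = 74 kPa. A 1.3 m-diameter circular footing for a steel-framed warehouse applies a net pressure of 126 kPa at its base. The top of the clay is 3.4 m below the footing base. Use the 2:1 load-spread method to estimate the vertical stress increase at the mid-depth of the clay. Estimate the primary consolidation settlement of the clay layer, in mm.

Mid-depth of clay below the footing base: z = 3.4 + 4.7/2 = 5.75 m.
Stress increase at mid-clay by the 2:1 spreading method:
Δσ ≈ qD²/(D+z)² = 126×1.3²/(1.3+5.75)² = 4.2843 kPa
Final effective stress: σ'_f = 74 + 4.2843 = 78.284 kPa.
σ'_f = 78.284 ≤ σ'_p = 125 kPa, so the clay remains overconsolidated and only the recompression index applies:
S_c = C_r·H/(1+e₀)·log₁₀(σ'_f/σ'_0) = 0.065×4.7/1.87×log₁₀(78.284/74)
    = 0.16337 × 0.024441 = 0.003993 m

S_c ≈ 3.99 mm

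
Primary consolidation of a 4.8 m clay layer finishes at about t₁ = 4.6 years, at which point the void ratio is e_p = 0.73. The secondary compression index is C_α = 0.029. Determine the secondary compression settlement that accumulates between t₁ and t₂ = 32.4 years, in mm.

Secondary compression: S_s = C_α·H/(1+e_p)·log₁₀(t₂/t₁)
S_s = 0.029×4.8/(1+0.73)×log₁₀(32.4/4.6)
    = 0.08046 × 0.8478 = 0.06822 m

S_s ≈ 68.2 mm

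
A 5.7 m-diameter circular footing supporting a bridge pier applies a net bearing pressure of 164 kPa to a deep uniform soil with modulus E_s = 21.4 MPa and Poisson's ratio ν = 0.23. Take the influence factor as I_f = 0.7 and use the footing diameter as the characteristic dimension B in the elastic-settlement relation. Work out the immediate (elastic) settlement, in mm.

Immediate (elastic) settlement: S_e = q·B·(1−ν²)/E_s · I_f.
E_s = 21.4 MPa = 21400 kPa.
S_e = 164 × 5.7 × (1 − 0.23²) / 21400 × 0.7
    = 164 × 5.7 × 0.9471 / 21400 × 0.7
    = 0.02896 m = 28.96 mm

S_e ≈ 29 mm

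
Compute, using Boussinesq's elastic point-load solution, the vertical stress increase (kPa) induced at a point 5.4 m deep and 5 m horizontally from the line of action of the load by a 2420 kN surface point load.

Δσ_z ≈ 8.43 kPa

Boussinesq vertical stress below a point load on an elastic half-space:
Δσ_z = 3P/(2πz²) · [1 + (r/z)²]^(−5/2)
r/z = 5/5.4 = 0.92593; [1+(r/z)²]^(−5/2) = 0.2127.
Δσ_z = 3×2420/(2π×5.4²) × 0.2127 = 39.625 × 0.2127 = 8.428 kPa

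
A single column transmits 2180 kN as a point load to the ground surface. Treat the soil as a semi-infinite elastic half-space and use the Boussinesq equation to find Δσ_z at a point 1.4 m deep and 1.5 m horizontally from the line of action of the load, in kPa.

Δσ_z ≈ 78.5 kPa

Boussinesq vertical stress below a point load on an elastic half-space:
Δσ_z = 3P/(2πz²) · [1 + (r/z)²]^(−5/2)
r/z = 1.5/1.4 = 1.0714; [1+(r/z)²]^(−5/2) = 0.14789.
Δσ_z = 3×2180/(2π×1.4²) × 0.14789 = 531.06 × 0.14789 = 78.54 kPa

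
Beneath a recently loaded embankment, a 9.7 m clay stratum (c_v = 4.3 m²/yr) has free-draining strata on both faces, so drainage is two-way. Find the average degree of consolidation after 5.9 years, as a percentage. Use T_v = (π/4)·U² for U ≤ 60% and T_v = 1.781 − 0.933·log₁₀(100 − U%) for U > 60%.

U ≈ 94.3 %

Drainage path length: H_d = H/2 = 4.85 m (double drainage).
T_v = c_v·t/H_d² = 4.3×5.9/4.85² = 1.0785.
T_v = 1.0785 corresponds to the U > 60% branch:
U = 1 − 10^((1.781 − T_v)/0.933)/100 = 0.9434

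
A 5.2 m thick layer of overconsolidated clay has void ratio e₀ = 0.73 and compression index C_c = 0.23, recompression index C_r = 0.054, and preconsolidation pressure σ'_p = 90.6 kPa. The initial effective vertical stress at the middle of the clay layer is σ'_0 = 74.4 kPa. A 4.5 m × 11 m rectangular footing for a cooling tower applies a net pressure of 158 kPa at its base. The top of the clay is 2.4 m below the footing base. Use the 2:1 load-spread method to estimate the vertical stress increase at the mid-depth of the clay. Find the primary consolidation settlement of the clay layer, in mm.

S_c ≈ 113 mm

Mid-depth of clay below the footing base: z = 2.4 + 5.2/2 = 5 m.
Stress increase at mid-clay by the 2:1 spreading method:
Δσ = qBL/((B+z)(L+z)) = 158×4.5×11/((4.5+5)(11+5)) = 51.454 kPa
Final effective stress: σ'_f = 74.4 + 51.454 = 125.85 kPa.
σ'_f = 125.85 > σ'_p = 90.6 kPa, so the stress path crosses the preconsolidation pressure — recompression up to σ'_p, then virgin compression beyond:
S_c = H/(1+e₀)·[C_r·log₁₀(σ'_p/σ'_0) + C_c·log₁₀(σ'_f/σ'_p)]
    = 5.2/1.73 × [0.054×log₁₀(90.6/74.4) + 0.23×log₁₀(125.85/90.6)]
    = 3.0058 × [0.00462 + 0.032827] = 0.1126 m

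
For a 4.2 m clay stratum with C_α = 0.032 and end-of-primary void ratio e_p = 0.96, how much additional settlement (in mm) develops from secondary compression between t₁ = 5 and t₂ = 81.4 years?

Secondary compression: S_s = C_α·H/(1+e_p)·log₁₀(t₂/t₁)
S_s = 0.032×4.2/(1+0.96)×log₁₀(81.4/5)
    = 0.06857 × 1.212 = 0.08308 m

S_s ≈ 83.1 mm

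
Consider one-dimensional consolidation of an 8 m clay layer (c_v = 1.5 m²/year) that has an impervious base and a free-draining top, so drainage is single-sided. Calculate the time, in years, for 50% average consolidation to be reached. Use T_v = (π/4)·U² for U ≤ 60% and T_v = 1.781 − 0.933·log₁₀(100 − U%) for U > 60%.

Drainage path length: H_d = H = 8 m (single drainage).
U ≤ 60%: T_v = (π/4)·U² = (π/4)×0.5² = 0.19635.
t = T_v·H_d²/c_v = 0.19635×8²/1.5 = 8.378 years.

t ≈ 8.38 years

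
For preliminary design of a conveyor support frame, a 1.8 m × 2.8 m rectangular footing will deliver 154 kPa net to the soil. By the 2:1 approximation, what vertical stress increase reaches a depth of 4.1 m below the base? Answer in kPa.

Δσ_z ≈ 19.1 kPa

By the 2:1 method the load spreads at 1 horizontal : 2 vertical, so at depth z the loaded area has grown by z in each plan dimension:
Δσ = qBL/((B+z)(L+z)) = 154×1.8×2.8/((1.8+4.1)(2.8+4.1)) = 19.066 kPa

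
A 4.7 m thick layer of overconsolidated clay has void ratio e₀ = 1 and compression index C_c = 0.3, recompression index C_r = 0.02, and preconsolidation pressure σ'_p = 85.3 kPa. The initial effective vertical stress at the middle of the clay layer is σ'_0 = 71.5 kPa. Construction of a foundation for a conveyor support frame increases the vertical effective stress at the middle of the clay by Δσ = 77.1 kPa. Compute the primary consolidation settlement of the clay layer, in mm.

S_c ≈ 174 mm

Final effective stress: σ'_f = 71.5 + 77.1 = 148.6 kPa.
σ'_f = 148.6 > σ'_p = 85.3 kPa, so the stress path crosses the preconsolidation pressure — recompression up to σ'_p, then virgin compression beyond:
S_c = H/(1+e₀)·[C_r·log₁₀(σ'_p/σ'_0) + C_c·log₁₀(σ'_f/σ'_p)]
    = 4.7/2 × [0.02×log₁₀(85.3/71.5) + 0.3×log₁₀(148.6/85.3)]
    = 2.35 × [0.0015329 + 0.072321] = 0.1736 m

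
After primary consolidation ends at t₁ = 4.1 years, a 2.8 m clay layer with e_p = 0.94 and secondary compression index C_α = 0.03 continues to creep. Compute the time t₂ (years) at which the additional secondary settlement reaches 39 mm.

S_s = C_α·H/(1+e_p)·log₁₀(t₂/t₁) ⇒ log₁₀(t₂/t₁) = S_s·(1+e_p)/(C_α·H).
log₁₀(t₂/t₁) = 0.039 × (1+0.94) / (0.03×2.8) = 0.9007
t₂ = t₁ × 10^0.9007 = 4.1 × 7.956 = 32.62 years

t₂ ≈ 32.6 years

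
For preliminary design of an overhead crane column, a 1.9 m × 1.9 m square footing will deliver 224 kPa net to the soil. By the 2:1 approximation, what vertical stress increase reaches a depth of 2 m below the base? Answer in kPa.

By the 2:1 method the load spreads at 1 horizontal : 2 vertical, so at depth z the loaded area has grown by z in each plan dimension:
Δσ = qBL/((B+z)(L+z)) = 224×1.9×1.9/((1.9+2)(1.9+2)) = 53.165 kPa

Δσ_z ≈ 53.2 kPa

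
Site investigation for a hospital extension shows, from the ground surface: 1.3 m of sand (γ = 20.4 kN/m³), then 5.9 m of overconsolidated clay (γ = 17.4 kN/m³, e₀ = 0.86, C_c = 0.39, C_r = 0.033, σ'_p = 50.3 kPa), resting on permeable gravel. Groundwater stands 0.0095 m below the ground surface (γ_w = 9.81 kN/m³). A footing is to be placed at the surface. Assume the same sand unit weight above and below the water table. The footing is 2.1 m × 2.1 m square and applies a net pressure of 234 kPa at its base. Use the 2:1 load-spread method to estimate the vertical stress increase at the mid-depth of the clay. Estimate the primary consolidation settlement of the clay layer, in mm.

S_c ≈ 126 mm

Mid-depth of clay below the ground surface: z = 1.3 + 5.9/2 = 4.25 m.
Total vertical stress at mid-clay: σ_v = 20.4×1.3 + 17.4×2.95 = 77.85 kPa.
Pore pressure: u = 9.81×(4.25 − 0.0095) = 41.594 kPa.
Initial effective stress: σ'_0 = σ_v − u = 77.85 − 41.594 = 36.256 kPa.
Stress increase at mid-clay by the 2:1 spreading method:
Δσ = qBL/((B+z)(L+z)) = 234×2.1×2.1/((2.1+4.25)(2.1+4.25)) = 25.592 kPa
Final effective stress: σ'_f = 36.256 + 25.592 = 61.848 kPa.
σ'_f = 61.848 > σ'_p = 50.3 kPa, so the stress path crosses the preconsolidation pressure — recompression up to σ'_p, then virgin compression beyond:
S_c = H/(1+e₀)·[C_r·log₁₀(σ'_p/σ'_0) + C_c·log₁₀(σ'_f/σ'_p)]
    = 5.9/1.86 × [0.033×log₁₀(50.3/36.256) + 0.39×log₁₀(61.848/50.3)]
    = 3.172 × [0.0046922 + 0.035005] = 0.1259 m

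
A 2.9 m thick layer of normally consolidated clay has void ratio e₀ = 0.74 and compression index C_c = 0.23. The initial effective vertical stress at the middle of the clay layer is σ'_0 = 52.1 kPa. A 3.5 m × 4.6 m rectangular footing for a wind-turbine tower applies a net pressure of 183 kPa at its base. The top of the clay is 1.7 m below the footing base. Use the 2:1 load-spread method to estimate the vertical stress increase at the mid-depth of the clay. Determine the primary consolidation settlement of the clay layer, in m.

S_c ≈ 0.123 m

Mid-depth of clay below the footing base: z = 1.7 + 2.9/2 = 3.15 m.
Stress increase at mid-clay by the 2:1 spreading method:
Δσ = qBL/((B+z)(L+z)) = 183×3.5×4.6/((3.5+3.15)(4.6+3.15)) = 57.168 kPa
Final effective stress: σ'_f = σ'_0 + Δσ = 52.1 + 57.168 = 109.27 kPa.
Normally consolidated clay, so the full stress increment lies on the virgin compression line:
S_c = C_c·H/(1+e₀)·log₁₀(σ'_f/σ'_0) = 0.23×2.9/(1+0.74)×log₁₀(109.27/52.1)
    = 0.38333 × 0.32166 = 0.1233 m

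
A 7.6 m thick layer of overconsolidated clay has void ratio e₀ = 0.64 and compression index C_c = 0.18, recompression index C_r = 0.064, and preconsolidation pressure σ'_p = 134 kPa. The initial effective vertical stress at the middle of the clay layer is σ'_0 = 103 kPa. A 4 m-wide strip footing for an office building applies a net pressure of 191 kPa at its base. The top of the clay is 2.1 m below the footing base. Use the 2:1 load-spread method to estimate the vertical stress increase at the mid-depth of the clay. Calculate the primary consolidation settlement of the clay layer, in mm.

S_c ≈ 141 mm

Mid-depth of clay below the footing base: z = 2.1 + 7.6/2 = 5.9 m.
Stress increase at mid-clay by the 2:1 spreading method:
Δσ = qB/(B+z) = 191×4/(4+5.9) = 77.172 kPa
Final effective stress: σ'_f = 103 + 77.172 = 180.17 kPa.
σ'_f = 180.17 > σ'_p = 134 kPa, so the stress path crosses the preconsolidation pressure — recompression up to σ'_p, then virgin compression beyond:
S_c = H/(1+e₀)·[C_r·log₁₀(σ'_p/σ'_0) + C_c·log₁₀(σ'_f/σ'_p)]
    = 7.6/1.64 × [0.064×log₁₀(134/103) + 0.18×log₁₀(180.17/134)]
    = 4.6341 × [0.0073131 + 0.023144] = 0.1411 m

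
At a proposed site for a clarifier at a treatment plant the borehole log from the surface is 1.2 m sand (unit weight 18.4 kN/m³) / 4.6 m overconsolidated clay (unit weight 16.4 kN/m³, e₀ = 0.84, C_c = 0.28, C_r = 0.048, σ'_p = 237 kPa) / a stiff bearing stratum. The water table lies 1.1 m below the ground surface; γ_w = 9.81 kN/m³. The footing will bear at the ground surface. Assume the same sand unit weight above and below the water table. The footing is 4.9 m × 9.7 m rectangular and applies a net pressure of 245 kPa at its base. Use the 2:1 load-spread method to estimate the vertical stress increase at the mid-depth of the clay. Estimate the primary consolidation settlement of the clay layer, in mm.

Mid-depth of clay below the ground surface: z = 1.2 + 4.6/2 = 3.5 m.
Total vertical stress at mid-clay: σ_v = 18.4×1.2 + 16.4×2.3 = 59.8 kPa.
Pore pressure: u = 9.81×(3.5 − 1.1) = 23.544 kPa.
Initial effective stress: σ'_0 = σ_v − u = 59.8 − 23.544 = 36.256 kPa.
Stress increase at mid-clay by the 2:1 spreading method:
Δσ = qBL/((B+z)(L+z)) = 245×4.9×9.7/((4.9+3.5)(9.7+3.5)) = 105.02 kPa
Final effective stress: σ'_f = 36.256 + 105.02 = 141.28 kPa.
σ'_f = 141.28 ≤ σ'_p = 237 kPa, so the clay remains overconsolidated and only the recompression index applies:
S_c = C_r·H/(1+e₀)·log₁₀(σ'_f/σ'_0) = 0.048×4.6/1.84×log₁₀(141.28/36.256)
    = 0.12 × 0.5907 = 0.07088 m

S_c ≈ 70.9 mm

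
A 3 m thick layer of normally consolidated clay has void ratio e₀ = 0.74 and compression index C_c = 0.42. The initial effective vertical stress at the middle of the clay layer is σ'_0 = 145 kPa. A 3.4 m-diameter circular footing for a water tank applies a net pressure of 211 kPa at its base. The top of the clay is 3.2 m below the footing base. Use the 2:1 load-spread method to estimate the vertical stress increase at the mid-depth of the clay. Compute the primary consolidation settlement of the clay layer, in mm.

S_c ≈ 71.8 mm

Mid-depth of clay below the footing base: z = 3.2 + 3/2 = 4.7 m.
Stress increase at mid-clay by the 2:1 spreading method:
Δσ ≈ qD²/(D+z)² = 211×3.4²/(3.4+4.7)² = 37.177 kPa
Final effective stress: σ'_f = σ'_0 + Δσ = 145 + 37.177 = 182.18 kPa.
Normally consolidated clay, so the full stress increment lies on the virgin compression line:
S_c = C_c·H/(1+e₀)·log₁₀(σ'_f/σ'_0) = 0.42×3/(1+0.74)×log₁₀(182.18/145)
    = 0.72414 × 0.099133 = 0.07179 m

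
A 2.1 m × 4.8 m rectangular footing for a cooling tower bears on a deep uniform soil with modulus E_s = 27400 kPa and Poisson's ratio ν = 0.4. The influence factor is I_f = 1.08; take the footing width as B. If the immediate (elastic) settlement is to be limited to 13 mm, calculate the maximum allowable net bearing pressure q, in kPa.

q ≈ 187 kPa

S_e = q·B·(1−ν²)/E_s · I_f  ⇒  q = S_e·E_s / (B·(1−ν²)·I_f).
q = 0.013 × 27400 / (2.1 × 0.84 × 1.08) = 187 kPa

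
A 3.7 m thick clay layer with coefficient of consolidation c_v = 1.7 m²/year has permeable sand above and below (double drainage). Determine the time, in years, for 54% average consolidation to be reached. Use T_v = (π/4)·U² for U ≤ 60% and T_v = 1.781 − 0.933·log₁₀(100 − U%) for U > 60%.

t ≈ 0.461 years

Drainage path length: H_d = H/2 = 1.85 m (double drainage).
U ≤ 60%: T_v = (π/4)·U² = (π/4)×0.54² = 0.22902.
t = T_v·H_d²/c_v = 0.22902×1.85²/1.7 = 0.4611 years.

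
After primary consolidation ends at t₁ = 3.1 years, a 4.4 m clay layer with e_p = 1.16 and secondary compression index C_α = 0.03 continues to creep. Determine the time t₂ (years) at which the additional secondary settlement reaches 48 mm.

t₂ ≈ 18.9 years

S_s = C_α·H/(1+e_p)·log₁₀(t₂/t₁) ⇒ log₁₀(t₂/t₁) = S_s·(1+e_p)/(C_α·H).
log₁₀(t₂/t₁) = 0.048 × (1+1.16) / (0.03×4.4) = 0.7855
t₂ = t₁ × 10^0.7855 = 3.1 × 6.102 = 18.92 years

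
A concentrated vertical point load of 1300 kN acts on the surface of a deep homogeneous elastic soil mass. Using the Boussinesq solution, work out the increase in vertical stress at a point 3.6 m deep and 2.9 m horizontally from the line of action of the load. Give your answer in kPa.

Boussinesq vertical stress below a point load on an elastic half-space:
Δσ_z = 3P/(2πz²) · [1 + (r/z)²]^(−5/2)
r/z = 2.9/3.6 = 0.80556; [1+(r/z)²]^(−5/2) = 0.28642.
Δσ_z = 3×1300/(2π×3.6²) × 0.28642 = 47.894 × 0.28642 = 13.72 kPa

Δσ_z ≈ 13.7 kPa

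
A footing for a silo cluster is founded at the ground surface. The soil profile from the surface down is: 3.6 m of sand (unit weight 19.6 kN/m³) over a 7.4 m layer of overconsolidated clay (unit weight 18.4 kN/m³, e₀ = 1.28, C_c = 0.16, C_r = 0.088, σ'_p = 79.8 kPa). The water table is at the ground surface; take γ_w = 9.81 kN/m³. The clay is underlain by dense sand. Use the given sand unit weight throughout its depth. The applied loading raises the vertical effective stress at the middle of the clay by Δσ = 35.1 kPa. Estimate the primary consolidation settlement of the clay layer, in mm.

S_c ≈ 77.3 mm

Mid-depth of clay below the ground surface: z = 3.6 + 7.4/2 = 7.3 m.
Total vertical stress at mid-clay: σ_v = 19.6×3.6 + 18.4×3.7 = 138.64 kPa.
Pore pressure: u = 9.81×(7.3 − 0) = 71.613 kPa.
Initial effective stress: σ'_0 = σ_v − u = 138.64 − 71.613 = 67.027 kPa.
Final effective stress: σ'_f = 67.027 + 35.1 = 102.13 kPa.
σ'_f = 102.13 > σ'_p = 79.8 kPa, so the stress path crosses the preconsolidation pressure — recompression up to σ'_p, then virgin compression beyond:
S_c = H/(1+e₀)·[C_r·log₁₀(σ'_p/σ'_0) + C_c·log₁₀(σ'_f/σ'_p)]
    = 7.4/2.28 × [0.088×log₁₀(79.8/67.027) + 0.16×log₁₀(102.13/79.8)]
    = 3.2456 × [0.0066663 + 0.017144] = 0.07728 m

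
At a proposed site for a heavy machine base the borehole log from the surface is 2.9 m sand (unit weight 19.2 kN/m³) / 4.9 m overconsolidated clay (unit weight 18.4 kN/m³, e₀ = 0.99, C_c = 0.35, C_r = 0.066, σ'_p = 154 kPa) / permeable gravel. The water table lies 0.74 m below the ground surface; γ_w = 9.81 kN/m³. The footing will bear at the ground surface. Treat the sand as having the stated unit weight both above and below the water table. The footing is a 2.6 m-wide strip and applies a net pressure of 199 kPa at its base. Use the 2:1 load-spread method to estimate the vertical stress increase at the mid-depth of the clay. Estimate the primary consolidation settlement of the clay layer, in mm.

Mid-depth of clay below the ground surface: z = 2.9 + 4.9/2 = 5.35 m.
Total vertical stress at mid-clay: σ_v = 19.2×2.9 + 18.4×2.45 = 100.76 kPa.
Pore pressure: u = 9.81×(5.35 − 0.74) = 45.224 kPa.
Initial effective stress: σ'_0 = σ_v − u = 100.76 − 45.224 = 55.536 kPa.
Stress increase at mid-clay by the 2:1 spreading method:
Δσ = qB/(B+z) = 199×2.6/(2.6+5.35) = 65.082 kPa
Final effective stress: σ'_f = 55.536 + 65.082 = 120.62 kPa.
σ'_f = 120.62 ≤ σ'_p = 154 kPa, so the clay remains overconsolidated and only the recompression index applies:
S_c = C_r·H/(1+e₀)·log₁₀(σ'_f/σ'_0) = 0.066×4.9/1.99×log₁₀(120.62/55.536)
    = 0.16251 × 0.33684 = 0.05474 m

S_c ≈ 54.7 mm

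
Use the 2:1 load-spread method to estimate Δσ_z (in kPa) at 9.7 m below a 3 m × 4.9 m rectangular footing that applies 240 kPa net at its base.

Δσ_z ≈ 19 kPa

By the 2:1 method the load spreads at 1 horizontal : 2 vertical, so at depth z the loaded area has grown by z in each plan dimension:
Δσ = qBL/((B+z)(L+z)) = 240×3×4.9/((3+9.7)(4.9+9.7)) = 19.027 kPa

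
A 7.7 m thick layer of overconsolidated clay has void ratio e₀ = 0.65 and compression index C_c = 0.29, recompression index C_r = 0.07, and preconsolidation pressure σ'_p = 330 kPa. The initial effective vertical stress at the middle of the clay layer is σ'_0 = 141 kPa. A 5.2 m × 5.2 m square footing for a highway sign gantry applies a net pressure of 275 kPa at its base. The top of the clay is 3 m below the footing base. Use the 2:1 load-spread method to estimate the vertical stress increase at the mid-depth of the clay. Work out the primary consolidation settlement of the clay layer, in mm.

S_c ≈ 44 mm

Mid-depth of clay below the footing base: z = 3 + 7.7/2 = 6.85 m.
Stress increase at mid-clay by the 2:1 spreading method:
Δσ = qBL/((B+z)(L+z)) = 275×5.2×5.2/((5.2+6.85)(5.2+6.85)) = 51.211 kPa
Final effective stress: σ'_f = 141 + 51.211 = 192.21 kPa.
σ'_f = 192.21 ≤ σ'_p = 330 kPa, so the clay remains overconsolidated and only the recompression index applies:
S_c = C_r·H/(1+e₀)·log₁₀(σ'_f/σ'_0) = 0.07×7.7/1.65×log₁₀(192.21/141)
    = 0.32667 × 0.13456 = 0.04396 m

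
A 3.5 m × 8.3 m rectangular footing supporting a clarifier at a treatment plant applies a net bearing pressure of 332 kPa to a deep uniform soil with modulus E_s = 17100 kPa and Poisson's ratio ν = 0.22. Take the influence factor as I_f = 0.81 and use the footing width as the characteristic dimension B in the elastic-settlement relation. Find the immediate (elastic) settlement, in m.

Immediate (elastic) settlement: S_e = q·B·(1−ν²)/E_s · I_f.
S_e = 332 × 3.5 × (1 − 0.22²) / 17100 × 0.81
    = 332 × 3.5 × 0.9516 / 17100 × 0.81
    = 0.05238 m

S_e ≈ 0.0524 m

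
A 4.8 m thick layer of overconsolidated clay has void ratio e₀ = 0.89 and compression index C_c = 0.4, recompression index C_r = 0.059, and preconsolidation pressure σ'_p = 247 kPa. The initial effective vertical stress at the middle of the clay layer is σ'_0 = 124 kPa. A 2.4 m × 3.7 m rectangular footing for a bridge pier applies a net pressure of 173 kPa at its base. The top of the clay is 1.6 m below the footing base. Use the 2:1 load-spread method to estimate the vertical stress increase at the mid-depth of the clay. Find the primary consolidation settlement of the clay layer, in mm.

S_c ≈ 14.6 mm

Mid-depth of clay below the footing base: z = 1.6 + 4.8/2 = 4 m.
Stress increase at mid-clay by the 2:1 spreading method:
Δσ = qBL/((B+z)(L+z)) = 173×2.4×3.7/((2.4+4)(3.7+4)) = 31.174 kPa
Final effective stress: σ'_f = 124 + 31.174 = 155.17 kPa.
σ'_f = 155.17 ≤ σ'_p = 247 kPa, so the clay remains overconsolidated and only the recompression index applies:
S_c = C_r·H/(1+e₀)·log₁₀(σ'_f/σ'_0) = 0.059×4.8/1.89×log₁₀(155.17/124)
    = 0.14984 × 0.097386 = 0.01459 m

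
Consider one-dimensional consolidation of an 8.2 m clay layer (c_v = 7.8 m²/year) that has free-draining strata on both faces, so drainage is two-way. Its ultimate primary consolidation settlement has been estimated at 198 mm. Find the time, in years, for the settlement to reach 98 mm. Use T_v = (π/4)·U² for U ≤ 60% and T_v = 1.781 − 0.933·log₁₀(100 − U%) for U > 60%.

Drainage path length: H_d = H/2 = 4.1 m (double drainage).
U = S(t)/S_ult = 98/198 = 0.4949.
U ≤ 60%: T_v = (π/4)·U² = (π/4)×0.49495² = 0.1924.
t = T_v·H_d²/c_v = 0.1924×4.1²/7.8 = 0.4146 years.

t ≈ 0.415 years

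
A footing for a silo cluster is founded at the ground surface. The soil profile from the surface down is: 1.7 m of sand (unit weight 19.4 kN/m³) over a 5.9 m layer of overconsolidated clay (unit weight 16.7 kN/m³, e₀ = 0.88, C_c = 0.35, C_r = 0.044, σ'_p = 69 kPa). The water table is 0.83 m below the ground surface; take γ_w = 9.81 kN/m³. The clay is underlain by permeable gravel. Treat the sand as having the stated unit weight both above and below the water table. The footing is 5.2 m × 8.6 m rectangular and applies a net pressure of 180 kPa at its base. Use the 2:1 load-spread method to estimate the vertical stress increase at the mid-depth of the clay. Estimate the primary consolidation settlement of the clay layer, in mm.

S_c ≈ 233 mm

Mid-depth of clay below the ground surface: z = 1.7 + 5.9/2 = 4.65 m.
Total vertical stress at mid-clay: σ_v = 19.4×1.7 + 16.7×2.95 = 82.245 kPa.
Pore pressure: u = 9.81×(4.65 − 0.83) = 37.474 kPa.
Initial effective stress: σ'_0 = σ_v − u = 82.245 − 37.474 = 44.771 kPa.
Stress increase at mid-clay by the 2:1 spreading method:
Δσ = qBL/((B+z)(L+z)) = 180×5.2×8.6/((5.2+4.65)(8.6+4.65)) = 61.677 kPa
Final effective stress: σ'_f = 44.771 + 61.677 = 106.45 kPa.
σ'_f = 106.45 > σ'_p = 69 kPa, so the stress path crosses the preconsolidation pressure — recompression up to σ'_p, then virgin compression beyond:
S_c = H/(1+e₀)·[C_r·log₁₀(σ'_p/σ'_0) + C_c·log₁₀(σ'_f/σ'_p)]
    = 5.9/1.88 × [0.044×log₁₀(69/44.771) + 0.35×log₁₀(106.45/69)]
    = 3.1383 × [0.0082655 + 0.065904] = 0.2328 m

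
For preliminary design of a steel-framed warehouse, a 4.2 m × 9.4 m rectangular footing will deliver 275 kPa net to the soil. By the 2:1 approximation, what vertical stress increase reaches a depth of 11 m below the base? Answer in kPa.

By the 2:1 method the load spreads at 1 horizontal : 2 vertical, so at depth z the loaded area has grown by z in each plan dimension:
Δσ = qBL/((B+z)(L+z)) = 275×4.2×9.4/((4.2+11)(9.4+11)) = 35.014 kPa

Δσ_z ≈ 35 kPa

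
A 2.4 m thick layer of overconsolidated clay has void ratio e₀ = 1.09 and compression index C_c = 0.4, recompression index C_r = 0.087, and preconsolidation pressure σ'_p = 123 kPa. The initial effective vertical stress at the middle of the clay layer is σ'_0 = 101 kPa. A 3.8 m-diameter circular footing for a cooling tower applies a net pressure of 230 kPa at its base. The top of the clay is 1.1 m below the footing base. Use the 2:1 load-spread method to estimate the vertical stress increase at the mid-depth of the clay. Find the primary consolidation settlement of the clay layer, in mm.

S_c ≈ 95.6 mm

Mid-depth of clay below the footing base: z = 1.1 + 2.4/2 = 2.3 m.
Stress increase at mid-clay by the 2:1 spreading method:
Δσ ≈ qD²/(D+z)² = 230×3.8²/(3.8+2.3)² = 89.256 kPa
Final effective stress: σ'_f = 101 + 89.256 = 190.26 kPa.
σ'_f = 190.26 > σ'_p = 123 kPa, so the stress path crosses the preconsolidation pressure — recompression up to σ'_p, then virgin compression beyond:
S_c = H/(1+e₀)·[C_r·log₁₀(σ'_p/σ'_0) + C_c·log₁₀(σ'_f/σ'_p)]
    = 2.4/2.09 × [0.087×log₁₀(123/101) + 0.4×log₁₀(190.26/123)]
    = 1.1483 × [0.0074458 + 0.075777] = 0.09556 m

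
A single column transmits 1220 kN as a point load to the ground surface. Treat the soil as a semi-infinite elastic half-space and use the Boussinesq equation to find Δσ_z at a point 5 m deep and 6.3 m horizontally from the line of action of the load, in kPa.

Δσ_z ≈ 2.16 kPa

Boussinesq vertical stress below a point load on an elastic half-space:
Δσ_z = 3P/(2πz²) · [1 + (r/z)²]^(−5/2)
r/z = 6.3/5 = 1.26; [1+(r/z)²]^(−5/2) = 0.092845.
Δσ_z = 3×1220/(2π×5²) × 0.092845 = 23.3 × 0.092845 = 2.163 kPa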